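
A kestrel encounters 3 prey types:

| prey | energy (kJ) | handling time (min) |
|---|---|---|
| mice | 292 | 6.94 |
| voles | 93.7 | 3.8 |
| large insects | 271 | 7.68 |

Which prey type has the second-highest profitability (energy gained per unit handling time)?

In descending order of E/h:
mice: 292/6.94 = 42.1 kJ/min
large insects: 271/7.68 = 35.3 kJ/min
voles: 93.7/3.8 = 24.7 kJ/min

large insects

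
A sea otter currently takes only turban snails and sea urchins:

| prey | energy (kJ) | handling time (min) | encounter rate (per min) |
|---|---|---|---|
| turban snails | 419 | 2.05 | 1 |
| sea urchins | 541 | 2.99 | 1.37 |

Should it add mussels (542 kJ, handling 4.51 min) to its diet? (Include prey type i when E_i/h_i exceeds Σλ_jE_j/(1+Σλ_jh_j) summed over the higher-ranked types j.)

Intake rate on the current diet: R = (1×419 + 1.37×541) / (1 + 1×2.05 + 1.37×2.99) = 1160/7.146 = 162.3 kJ/min.
Profitability of mussels: 542/4.51 = 120.2 kJ/min.
120.2 < 162.3, so adding mussels would lower the average — exclude it.

No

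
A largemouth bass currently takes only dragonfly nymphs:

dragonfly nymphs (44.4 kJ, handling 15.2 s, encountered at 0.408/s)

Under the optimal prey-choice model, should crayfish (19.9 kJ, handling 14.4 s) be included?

No

On dragonfly nymphs alone, R = ΣλE/(1+Σλh) = 18.12/7.202 = 2.515 kJ/s.
crayfish: E/h = 19.9/14.4 = 1.382 kJ/s.
Since 1.382 < R, time spent handling crayfish is better spent searching.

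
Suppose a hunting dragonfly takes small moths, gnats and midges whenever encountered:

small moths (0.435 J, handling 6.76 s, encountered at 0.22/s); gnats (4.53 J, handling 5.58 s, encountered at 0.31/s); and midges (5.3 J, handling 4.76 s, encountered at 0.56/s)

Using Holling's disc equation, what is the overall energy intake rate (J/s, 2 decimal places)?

R = Σλ_iE_i / (1 + Σλ_ih_i)
Numerator: 0.22×0.435 + 0.31×4.53 + 0.56×5.3 = 4.468
Denominator: 1 + 0.22×6.76 + 0.31×5.58 + 0.56×4.76 = 6.883
R = 4.468/6.883 = 0.6492 J/s

0.65 J/s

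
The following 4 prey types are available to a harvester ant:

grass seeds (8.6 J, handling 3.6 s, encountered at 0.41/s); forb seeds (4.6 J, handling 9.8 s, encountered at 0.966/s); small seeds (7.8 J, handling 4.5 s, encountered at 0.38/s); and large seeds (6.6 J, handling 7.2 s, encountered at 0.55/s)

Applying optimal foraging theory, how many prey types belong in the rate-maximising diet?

2

Profitabilities (E/h, J/s): grass seeds 2.39, small seeds 1.73, large seeds 0.917, forb seeds 0.469. Add prey in this order while the next type's profitability exceeds the intake rate on those already taken.
Rate on top 1: 1.424. small seeds: 1.73 > 1.424 → include.
Rate on top 2: 1.55. large seeds: 0.917 < 1.55 → exclude; stop.
Optimal diet: grass seeds, small seeds — 2 of 4 types.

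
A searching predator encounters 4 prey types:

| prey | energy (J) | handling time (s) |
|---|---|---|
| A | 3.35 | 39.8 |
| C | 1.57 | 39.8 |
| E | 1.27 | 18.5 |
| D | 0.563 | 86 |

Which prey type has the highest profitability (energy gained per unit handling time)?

A

Profitability E/h (J/s): A = 3.35/39.8 = 0.0842, C = 1.57/39.8 = 0.0394, E = 1.27/18.5 = 0.0686, D = 0.563/86 = 0.00655.
Ranked: A > E > C > D.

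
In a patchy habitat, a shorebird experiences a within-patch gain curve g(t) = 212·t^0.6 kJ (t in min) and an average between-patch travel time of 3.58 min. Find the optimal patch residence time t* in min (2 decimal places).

By the marginal value theorem, leave when the instantaneous gain rate g'(t) equals the habitat-wide average g(t)/(T + t).
g'(t) = 0.6·212·t^-0.4. Setting 0.6·212·t^-0.4 = 212·t^0.6/(3.58+t) gives 0.6(3.58+t) = t, so 0.40·t = 0.6×3.58.
t* = 0.6×3.58/0.40 = 5.37 min.

5.37 min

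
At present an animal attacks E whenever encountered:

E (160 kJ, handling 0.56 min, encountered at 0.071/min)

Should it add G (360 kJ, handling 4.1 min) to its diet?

Yes

Intake rate on the current diet: R = (0.071×160) / (1 + 0.071×0.56) = 11.36/1.04 = 10.93 kJ/min.
G: E/h = 360/4.1 = 87.8 kJ/min.
Since 87.8 > R, including G increases the long-run rate.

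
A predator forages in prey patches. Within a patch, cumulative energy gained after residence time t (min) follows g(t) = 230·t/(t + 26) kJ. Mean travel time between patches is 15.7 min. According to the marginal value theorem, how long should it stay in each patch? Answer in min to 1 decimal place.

Maximise g(t)/(T+t): set derivative to zero → g'(t)(T+t) = g(t).
g'(t) = 230·26/(t + 26)². Setting 230·26/(t+26)² = 230t/[(t+26)(15.7+t)] gives 26(15.7+t) = t(t+26), so t² = 26×15.7 = 408.2.
t* = √408.2 = 20.2 min.

20.2 min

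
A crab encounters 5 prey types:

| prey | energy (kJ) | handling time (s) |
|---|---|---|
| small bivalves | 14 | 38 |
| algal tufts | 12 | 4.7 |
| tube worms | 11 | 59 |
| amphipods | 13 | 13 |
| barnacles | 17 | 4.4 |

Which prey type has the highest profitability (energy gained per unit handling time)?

In descending order of E/h:
barnacles: 17/4.4 = 3.86 kJ/s
algal tufts: 12/4.7 = 2.55 kJ/s
amphipods: 13/13 = 1 kJ/s
small bivalves: 14/38 = 0.368 kJ/s
tube worms: 11/59 = 0.186 kJ/s

barnacles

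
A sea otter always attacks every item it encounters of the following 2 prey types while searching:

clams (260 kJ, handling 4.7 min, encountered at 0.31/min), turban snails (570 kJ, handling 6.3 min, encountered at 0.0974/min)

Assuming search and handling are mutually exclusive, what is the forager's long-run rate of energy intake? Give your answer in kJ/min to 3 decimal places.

Energy encountered per unit search time: 0.31×260 + 0.0974×570 = 136.1 kJ/min.
Handling time per unit search time: 0.31×4.7 + 0.0974×6.3 = 2.071.
Rate = 136.1/(1 + 2.071) = 44.33 kJ/min.

44.329 kJ/min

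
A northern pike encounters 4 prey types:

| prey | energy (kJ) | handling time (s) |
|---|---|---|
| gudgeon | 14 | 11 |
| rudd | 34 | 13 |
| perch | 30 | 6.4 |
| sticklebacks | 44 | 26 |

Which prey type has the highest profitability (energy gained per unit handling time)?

perch

In descending order of E/h:
perch: 30/6.4 = 4.69 kJ/s
rudd: 34/13 = 2.62 kJ/s
sticklebacks: 44/26 = 1.69 kJ/s
gudgeon: 14/11 = 1.27 kJ/s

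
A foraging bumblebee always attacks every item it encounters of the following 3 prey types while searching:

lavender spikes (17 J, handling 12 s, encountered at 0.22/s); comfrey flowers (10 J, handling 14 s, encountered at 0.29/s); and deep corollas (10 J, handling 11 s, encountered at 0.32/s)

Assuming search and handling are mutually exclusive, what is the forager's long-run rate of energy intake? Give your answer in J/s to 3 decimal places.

0.877 J/s

R = (0.22×17 + 0.29×10 + 0.32×10) / (1 + 0.22×12 + 0.29×14 + 0.32×11) = 9.84/11.22 = 0.877 J/s.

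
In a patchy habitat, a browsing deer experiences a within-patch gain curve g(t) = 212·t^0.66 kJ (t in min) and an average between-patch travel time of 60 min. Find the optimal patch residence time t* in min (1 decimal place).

116.5 min

Optimal t* satisfies g'(t*) = g(t*)/(T + t*).
g'(t) = 0.66·212·t^-0.34. Setting 0.66·212·t^-0.34 = 212·t^0.66/(60+t) gives 0.66(60+t) = t, so 0.34·t = 0.66×60.
t* = 0.66×60/0.34 = 116.5 min.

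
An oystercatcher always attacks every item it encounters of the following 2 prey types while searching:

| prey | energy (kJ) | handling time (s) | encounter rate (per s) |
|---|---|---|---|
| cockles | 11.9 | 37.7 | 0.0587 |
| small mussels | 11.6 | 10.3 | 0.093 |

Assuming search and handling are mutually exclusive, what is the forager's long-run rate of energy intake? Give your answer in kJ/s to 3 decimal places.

0.426 kJ/s

R = (0.0587×11.9 + 0.093×11.6) / (1 + 0.0587×37.7 + 0.093×10.3) = 1.777/4.171 = 0.4261 kJ/s.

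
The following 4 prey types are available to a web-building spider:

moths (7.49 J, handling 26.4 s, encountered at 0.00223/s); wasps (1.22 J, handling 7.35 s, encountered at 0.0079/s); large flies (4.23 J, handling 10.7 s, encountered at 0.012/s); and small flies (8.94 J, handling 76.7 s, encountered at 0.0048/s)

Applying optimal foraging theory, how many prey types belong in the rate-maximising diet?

4

Rank by E/h (J/s): large flies 0.395, moths 0.284, wasps 0.166, small flies 0.117. Include each in turn until the next type's E/h falls below the running intake rate.
Rate on top 1: 0.04498. moths: 0.284 > 0.04498 → include.
Rate on top 2: 0.05682. wasps: 0.166 > 0.05682 → include.
Rate on top 3: 0.06191. small flies: 0.117 > 0.06191 → include.
Optimal diet: large flies, moths, wasps, small flies — 4 of 4 types.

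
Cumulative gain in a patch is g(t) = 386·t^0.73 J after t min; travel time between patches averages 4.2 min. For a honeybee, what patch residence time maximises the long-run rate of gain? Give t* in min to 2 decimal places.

11.36 min

By the marginal value theorem, leave when the instantaneous gain rate g'(t) equals the habitat-wide average g(t)/(T + t).
g'(t) = 0.73·386·t^-0.27. Setting 0.73·386·t^-0.27 = 386·t^0.73/(4.2+t) gives 0.73(4.2+t) = t, so 0.27·t = 0.73×4.2.
t* = 0.73×4.2/0.27 = 11.36 min.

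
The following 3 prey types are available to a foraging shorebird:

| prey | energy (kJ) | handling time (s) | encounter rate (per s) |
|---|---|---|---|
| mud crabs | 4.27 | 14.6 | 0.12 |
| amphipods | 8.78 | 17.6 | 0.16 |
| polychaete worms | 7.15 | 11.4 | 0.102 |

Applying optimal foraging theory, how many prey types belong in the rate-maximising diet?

2

E/h in descending order: polychaete worms 0.627, amphipods 0.499, mud crabs 0.292 kJ/s. The optimal diet is the largest prefix of this list for which every included type satisfies E_i/h_i > R on the types above it.
Rate on top 1: 0.3372. amphipods: 0.499 > 0.3372 → include.
Rate on top 2: 0.4286. mud crabs: 0.292 < 0.4286 → exclude; stop.
Optimal diet: polychaete worms, amphipods — 2 of 3 types.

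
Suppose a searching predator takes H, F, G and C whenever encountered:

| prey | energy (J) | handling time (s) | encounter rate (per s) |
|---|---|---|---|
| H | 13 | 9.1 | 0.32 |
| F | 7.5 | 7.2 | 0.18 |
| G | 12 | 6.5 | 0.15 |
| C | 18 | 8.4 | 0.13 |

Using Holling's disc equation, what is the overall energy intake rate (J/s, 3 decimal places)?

R = (0.32×13 + 0.18×7.5 + 0.15×12 + 0.13×18) / (1 + 0.32×9.1 + 0.18×7.2 + 0.15×6.5 + 0.13×8.4) = 9.65/7.275 = 1.326 J/s.

1.326 J/s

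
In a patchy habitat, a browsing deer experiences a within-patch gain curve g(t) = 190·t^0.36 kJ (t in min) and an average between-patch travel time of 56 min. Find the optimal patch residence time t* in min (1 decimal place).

Optimal t* satisfies g'(t*) = g(t*)/(T + t*).
g'(t) = 0.36·190·t^-0.64. Setting 0.36·190·t^-0.64 = 190·t^0.36/(56+t) gives 0.36(56+t) = t, so 0.64·t = 0.36×56.
t* = 0.36×56/0.64 = 31.5 min.

31.5 min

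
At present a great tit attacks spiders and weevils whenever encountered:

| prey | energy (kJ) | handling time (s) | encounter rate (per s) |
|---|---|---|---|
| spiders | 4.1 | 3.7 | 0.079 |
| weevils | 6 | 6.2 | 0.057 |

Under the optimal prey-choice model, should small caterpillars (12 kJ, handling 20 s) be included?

Yes

On spiders and weevils alone, R = ΣλE/(1+Σλh) = 0.6659/1.646 = 0.4046 kJ/s.
small caterpillars: E/h = 12/20 = 0.6 kJ/s.
Since 0.6 > R, including small caterpillars increases the long-run rate.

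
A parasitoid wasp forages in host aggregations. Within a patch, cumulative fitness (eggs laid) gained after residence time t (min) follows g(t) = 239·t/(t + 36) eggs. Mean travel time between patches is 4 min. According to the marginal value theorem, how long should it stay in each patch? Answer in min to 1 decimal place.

By the marginal value theorem, leave when the instantaneous gain rate g'(t) equals the habitat-wide average g(t)/(T + t).
g'(t) = 239·36/(t + 36)². Setting 239·36/(t+36)² = 239t/[(t+36)(4+t)] gives 36(4+t) = t(t+36), so t² = 36×4 = 144.
t* = √144 = 12 min.

12.0 min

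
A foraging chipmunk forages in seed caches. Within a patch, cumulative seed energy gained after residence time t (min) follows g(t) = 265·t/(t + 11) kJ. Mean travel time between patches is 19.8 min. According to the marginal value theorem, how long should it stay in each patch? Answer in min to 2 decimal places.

Maximise g(t)/(T+t): set derivative to zero → g'(t)(T+t) = g(t).
g'(t) = 265·11/(t + 11)². Setting 265·11/(t+11)² = 265t/[(t+11)(19.8+t)] gives 11(19.8+t) = t(t+11), so t² = 11×19.8 = 217.8.
t* = √217.8 = 14.76 min.

14.76 min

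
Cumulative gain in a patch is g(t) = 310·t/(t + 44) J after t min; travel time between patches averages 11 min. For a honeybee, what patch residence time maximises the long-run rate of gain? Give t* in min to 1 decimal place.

22.0 min

Maximise g(t)/(T+t): set derivative to zero → g'(t)(T+t) = g(t).
g'(t) = 310·44/(t + 44)². Setting 310·44/(t+44)² = 310t/[(t+44)(11+t)] gives 44(11+t) = t(t+44), so t² = 44×11 = 484.
t* = √484 = 22 min.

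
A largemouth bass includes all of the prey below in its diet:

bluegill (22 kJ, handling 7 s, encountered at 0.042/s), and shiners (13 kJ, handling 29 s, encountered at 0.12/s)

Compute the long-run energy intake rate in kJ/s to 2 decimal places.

0.52 kJ/s

R = (0.042×22 + 0.12×13) / (1 + 0.042×7 + 0.12×29) = 2.484/4.774 = 0.5203 kJ/s.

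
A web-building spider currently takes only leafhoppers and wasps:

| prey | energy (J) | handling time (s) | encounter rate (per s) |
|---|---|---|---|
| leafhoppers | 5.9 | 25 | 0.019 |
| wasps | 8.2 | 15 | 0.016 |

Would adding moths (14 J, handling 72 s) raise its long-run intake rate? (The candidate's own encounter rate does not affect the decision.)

Yes

On leafhoppers and wasps alone, R = ΣλE/(1+Σλh) = 0.2433/1.715 = 0.1419 J/s.
moths: E/h = 14/72 = 0.1944 J/s.
Since 0.1944 > R, including moths increases the long-run rate.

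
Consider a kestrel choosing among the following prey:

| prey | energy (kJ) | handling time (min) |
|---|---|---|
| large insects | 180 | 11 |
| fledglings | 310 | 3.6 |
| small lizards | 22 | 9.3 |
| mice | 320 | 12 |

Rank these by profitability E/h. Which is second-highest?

In descending order of E/h:
fledglings: 310/3.6 = 86.1 kJ/min
mice: 320/12 = 26.7 kJ/min
large insects: 180/11 = 16.4 kJ/min
small lizards: 22/9.3 = 2.37 kJ/min

mice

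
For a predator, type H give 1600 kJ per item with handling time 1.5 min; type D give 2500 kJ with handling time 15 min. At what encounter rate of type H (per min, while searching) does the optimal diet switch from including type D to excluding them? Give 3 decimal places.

0.123 per min

Drop type D once their profitability E₂/h₂ falls below the rate achievable on type H alone: E₂/h₂ = λE₁/(1 + λh₁).
Solve for λ: λE₁h₂ = E₂(1 + λh₁) → λ(E₁h₂ − E₂h₁) = E₂ → λ = E₂/(E₁h₂ − E₂h₁).
λ = 2500/(1600×15 − 2500×1.5) = 2500/2.025e+04 = 0.1235 per min.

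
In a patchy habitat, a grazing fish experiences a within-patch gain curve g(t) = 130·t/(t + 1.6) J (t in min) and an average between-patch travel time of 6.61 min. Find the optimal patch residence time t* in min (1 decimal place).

3.3 min

By the marginal value theorem, leave when the instantaneous gain rate g'(t) equals the habitat-wide average g(t)/(T + t).
g'(t) = 130·1.6/(t + 1.6)². Setting 130·1.6/(t+1.6)² = 130t/[(t+1.6)(6.61+t)] gives 1.6(6.61+t) = t(t+1.6), so t² = 1.6×6.61 = 10.58.
t* = √10.58 = 3.252 min.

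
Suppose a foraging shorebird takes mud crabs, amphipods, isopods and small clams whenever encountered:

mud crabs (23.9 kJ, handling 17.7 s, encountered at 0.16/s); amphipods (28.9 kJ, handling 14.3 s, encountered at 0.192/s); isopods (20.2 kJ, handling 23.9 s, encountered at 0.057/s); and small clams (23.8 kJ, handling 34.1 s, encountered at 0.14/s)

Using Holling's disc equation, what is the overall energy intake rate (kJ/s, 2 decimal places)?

1.09 kJ/s

R = Σλ_iE_i / (1 + Σλ_ih_i)
Numerator: 0.16×23.9 + 0.192×28.9 + 0.057×20.2 + 0.14×23.8 = 13.86
Denominator: 1 + 0.16×17.7 + 0.192×14.3 + 0.057×23.9 + 0.14×34.1 = 12.71
R = 13.86/12.71 = 1.09 kJ/s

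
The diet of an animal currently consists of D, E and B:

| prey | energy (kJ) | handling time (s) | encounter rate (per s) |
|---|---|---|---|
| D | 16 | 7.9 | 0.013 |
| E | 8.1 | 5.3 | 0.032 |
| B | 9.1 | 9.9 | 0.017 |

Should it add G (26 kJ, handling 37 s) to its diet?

Yes

Current rate: (0.013×16 + 0.032×8.1 + 0.017×9.1)/(1 + 0.013×7.9 + 0.032×5.3 + 0.017×9.9) = 0.4317 kJ/s.
Profitability of G: 26/37 = 0.7027 kJ/s.
Since 0.7027 > R, including G increases the long-run rate.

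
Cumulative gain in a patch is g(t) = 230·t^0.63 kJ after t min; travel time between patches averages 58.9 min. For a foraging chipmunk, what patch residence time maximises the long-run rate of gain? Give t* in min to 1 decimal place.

100.3 min

Optimal t* satisfies g'(t*) = g(t*)/(T + t*).
g'(t) = 0.63·230·t^-0.37. Setting 0.63·230·t^-0.37 = 230·t^0.63/(58.9+t) gives 0.63(58.9+t) = t, so 0.37·t = 0.63×58.9.
t* = 0.63×58.9/0.37 = 100.3 min.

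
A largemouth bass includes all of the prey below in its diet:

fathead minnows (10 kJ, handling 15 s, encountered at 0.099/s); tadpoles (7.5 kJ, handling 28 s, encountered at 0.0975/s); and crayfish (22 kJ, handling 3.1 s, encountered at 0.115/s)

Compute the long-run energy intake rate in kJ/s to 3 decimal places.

0.763 kJ/s

R = (0.099×10 + 0.0975×7.5 + 0.115×22) / (1 + 0.099×15 + 0.0975×28 + 0.115×3.1) = 4.251/5.572 = 0.763 kJ/s.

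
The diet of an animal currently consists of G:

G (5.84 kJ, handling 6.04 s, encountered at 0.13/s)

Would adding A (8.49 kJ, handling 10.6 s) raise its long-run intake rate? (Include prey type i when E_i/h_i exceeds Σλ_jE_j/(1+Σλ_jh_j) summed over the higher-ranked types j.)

On G alone, R = ΣλE/(1+Σλh) = 0.7592/1.785 = 0.4253 kJ/s.
Profitability of A: 8.49/10.6 = 0.8009 kJ/s.
Since 0.8009 > R, including A increases the long-run rate.

Yes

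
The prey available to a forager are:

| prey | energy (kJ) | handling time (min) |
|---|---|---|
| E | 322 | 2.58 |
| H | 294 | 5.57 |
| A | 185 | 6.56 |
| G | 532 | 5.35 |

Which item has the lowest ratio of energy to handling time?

In descending order of E/h:
E: 322/2.58 = 125 kJ/min
G: 532/5.35 = 99.4 kJ/min
H: 294/5.57 = 52.8 kJ/min
A: 185/6.56 = 28.2 kJ/min

A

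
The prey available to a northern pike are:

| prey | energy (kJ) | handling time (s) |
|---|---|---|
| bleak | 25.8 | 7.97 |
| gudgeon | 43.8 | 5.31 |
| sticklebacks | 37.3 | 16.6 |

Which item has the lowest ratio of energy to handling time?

In descending order of E/h:
gudgeon: 43.8/5.31 = 8.25 kJ/s
bleak: 25.8/7.97 = 3.24 kJ/s
sticklebacks: 37.3/16.6 = 2.25 kJ/s

sticklebacks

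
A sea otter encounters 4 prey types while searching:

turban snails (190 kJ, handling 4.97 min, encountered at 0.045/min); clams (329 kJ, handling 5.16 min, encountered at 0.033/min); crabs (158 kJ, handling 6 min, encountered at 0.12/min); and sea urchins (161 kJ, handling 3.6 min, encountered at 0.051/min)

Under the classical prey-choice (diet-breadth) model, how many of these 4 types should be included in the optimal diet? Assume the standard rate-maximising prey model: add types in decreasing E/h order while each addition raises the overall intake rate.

4

E/h in descending order: clams 63.8, sea urchins 44.7, turban snails 38.2, crabs 26.3 kJ/min. The optimal diet is the largest prefix of this list for which every included type satisfies E_i/h_i > R on the types above it.
Rate on top 1: 9.277. sea urchins: 44.7 > 9.277 → include.
Rate on top 2: 14.08. turban snails: 38.2 > 14.08 → include.
Rate on top 3: 17.51. crabs: 26.3 > 17.51 → include.
Optimal diet: clams, sea urchins, turban snails, crabs — 4 of 4 types.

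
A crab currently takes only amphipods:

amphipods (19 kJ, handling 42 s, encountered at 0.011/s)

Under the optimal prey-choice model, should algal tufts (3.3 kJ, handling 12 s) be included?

Intake rate on the current diet: R = (0.011×19) / (1 + 0.011×42) = 0.209/1.462 = 0.143 kJ/s.
algal tufts: E/h = 3.3/12 = 0.275 kJ/s.
Since 0.275 > R, including algal tufts increases the long-run rate.

Yes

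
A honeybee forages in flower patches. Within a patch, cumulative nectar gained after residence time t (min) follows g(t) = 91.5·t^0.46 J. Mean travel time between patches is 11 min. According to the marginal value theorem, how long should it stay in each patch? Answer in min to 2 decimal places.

9.37 min

Optimal t* satisfies g'(t*) = g(t*)/(T + t*).
g'(t) = 0.46·91.5·t^-0.54. Setting 0.46·91.5·t^-0.54 = 91.5·t^0.46/(11+t) gives 0.46(11+t) = t, so 0.54·t = 0.46×11.
t* = 0.46×11/0.54 = 9.37 min.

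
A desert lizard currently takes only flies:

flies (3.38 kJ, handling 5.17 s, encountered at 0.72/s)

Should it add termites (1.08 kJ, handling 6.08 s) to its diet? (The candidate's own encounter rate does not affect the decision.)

On flies alone, R = ΣλE/(1+Σλh) = 2.434/4.722 = 0.5153 kJ/s.
termites: E/h = 1.08/6.08 = 0.1776 kJ/s.
0.1776 < 0.5153, so adding termites would lower the average — exclude it.

No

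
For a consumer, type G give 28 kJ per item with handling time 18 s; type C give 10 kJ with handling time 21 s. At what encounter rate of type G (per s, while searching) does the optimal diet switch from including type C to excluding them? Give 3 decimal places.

0.025 per s

Drop type C once their profitability E₂/h₂ falls below the rate achievable on type G alone: E₂/h₂ = λE₁/(1 + λh₁).
Solve for λ: λE₁h₂ = E₂(1 + λh₁) → λ(E₁h₂ − E₂h₁) = E₂ → λ = E₂/(E₁h₂ − E₂h₁).
λ = 10/(28×21 − 10×18) = 10/408 = 0.02451 per s.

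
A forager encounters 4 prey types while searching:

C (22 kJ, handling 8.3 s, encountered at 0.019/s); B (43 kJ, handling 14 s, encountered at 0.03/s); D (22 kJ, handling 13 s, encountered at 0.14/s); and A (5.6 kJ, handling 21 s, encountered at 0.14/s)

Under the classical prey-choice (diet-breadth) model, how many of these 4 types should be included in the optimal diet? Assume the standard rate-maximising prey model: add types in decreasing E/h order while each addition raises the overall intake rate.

Profitabilities (E/h, kJ/s): B 3.07, C 2.65, D 1.69, A 0.267. Add prey in this order while the next type's profitability exceeds the intake rate on those already taken.
Rate on top 1: 0.9085. C: 2.65 > 0.9085 → include.
Rate on top 2: 1.083. D: 1.69 > 1.083 → include.
Rate on top 3: 1.409. A: 0.267 < 1.409 → exclude; stop.
Optimal diet: B, C, D — 3 of 4 types.

3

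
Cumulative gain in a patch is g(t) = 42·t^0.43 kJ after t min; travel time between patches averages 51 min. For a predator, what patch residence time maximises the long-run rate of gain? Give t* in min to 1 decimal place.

By the marginal value theorem, leave when the instantaneous gain rate g'(t) equals the habitat-wide average g(t)/(T + t).
g'(t) = 0.43·42·t^-0.57. Setting 0.43·42·t^-0.57 = 42·t^0.43/(51+t) gives 0.43(51+t) = t, so 0.57·t = 0.43×51.
t* = 0.43×51/0.57 = 38.47 min.

38.5 min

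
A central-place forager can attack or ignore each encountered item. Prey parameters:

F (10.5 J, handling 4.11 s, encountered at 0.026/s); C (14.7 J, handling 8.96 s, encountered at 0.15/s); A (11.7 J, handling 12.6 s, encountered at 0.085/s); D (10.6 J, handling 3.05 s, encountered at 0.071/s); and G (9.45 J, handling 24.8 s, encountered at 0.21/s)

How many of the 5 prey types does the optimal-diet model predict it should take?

3

Profitabilities (E/h, J/s): D 3.48, F 2.55, C 1.64, A 0.929, G 0.381. Add prey in this order while the next type's profitability exceeds the intake rate on those already taken.
Rate on top 1: 0.6186. F: 2.55 > 0.6186 → include.
Rate on top 2: 0.775. C: 1.64 > 0.775 → include.
Rate on top 3: 1.211. A: 0.929 < 1.211 → exclude; stop.
Optimal diet: D, F, C — 3 of 5 types.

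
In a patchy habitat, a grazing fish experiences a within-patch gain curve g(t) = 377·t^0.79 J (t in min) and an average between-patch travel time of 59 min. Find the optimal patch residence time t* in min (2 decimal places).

Optimal t* satisfies g'(t*) = g(t*)/(T + t*).
g'(t) = 0.79·377·t^-0.21. Setting 0.79·377·t^-0.21 = 377·t^0.79/(59+t) gives 0.79(59+t) = t, so 0.21·t = 0.79×59.
t* = 0.79×59/0.21 = 222 min.

221.95 min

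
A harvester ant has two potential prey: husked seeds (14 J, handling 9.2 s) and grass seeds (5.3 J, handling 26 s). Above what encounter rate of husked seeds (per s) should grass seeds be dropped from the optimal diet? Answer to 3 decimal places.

0.017 per s

Drop grass seeds once their profitability E₂/h₂ falls below the rate achievable on husked seeds alone: E₂/h₂ = λE₁/(1 + λh₁).
Solve for λ: λE₁h₂ = E₂(1 + λh₁) → λ(E₁h₂ − E₂h₁) = E₂ → λ = E₂/(E₁h₂ − E₂h₁).
λ = 5.3/(14×26 − 5.3×9.2) = 5.3/315.2 = 0.01681 per s.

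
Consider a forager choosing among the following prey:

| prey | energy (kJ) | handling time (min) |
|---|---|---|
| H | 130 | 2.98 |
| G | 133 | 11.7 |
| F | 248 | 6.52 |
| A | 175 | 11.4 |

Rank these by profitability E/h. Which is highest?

Profitability E/h (kJ/min): H = 130/2.98 = 43.6, G = 133/11.7 = 11.4, F = 248/6.52 = 38, A = 175/11.4 = 15.4.
Ranked: H > F > A > G.

H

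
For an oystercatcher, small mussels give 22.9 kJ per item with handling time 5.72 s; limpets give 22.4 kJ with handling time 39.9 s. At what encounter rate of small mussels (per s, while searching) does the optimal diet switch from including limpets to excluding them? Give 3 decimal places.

0.029 per s

The zero-one rule: include limpets iff E₂/h₂ > λE₁/(1+λh₁). Equality gives the switch point.
λE₁h₂ = E₂ + λE₂h₁ ⇒ λ = E₂/(E₁h₂ − E₂h₁) = 22.4/(913.7 − 128.1) = 0.02851 per s.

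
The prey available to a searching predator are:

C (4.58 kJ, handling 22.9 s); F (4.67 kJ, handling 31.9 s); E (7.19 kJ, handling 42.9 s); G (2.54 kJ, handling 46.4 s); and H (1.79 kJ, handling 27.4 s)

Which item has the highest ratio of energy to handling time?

In descending order of E/h:
C: 4.58/22.9 = 0.2 kJ/s
E: 7.19/42.9 = 0.168 kJ/s
F: 4.67/31.9 = 0.146 kJ/s
H: 1.79/27.4 = 0.0653 kJ/s
G: 2.54/46.4 = 0.0547 kJ/s

C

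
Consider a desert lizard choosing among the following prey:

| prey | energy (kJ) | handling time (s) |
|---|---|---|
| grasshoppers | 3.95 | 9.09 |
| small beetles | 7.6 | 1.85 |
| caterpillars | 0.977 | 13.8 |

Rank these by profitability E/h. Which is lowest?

caterpillars

Profitability E/h (kJ/s): grasshoppers = 3.95/9.09 = 0.435, small beetles = 7.6/1.85 = 4.11, caterpillars = 0.977/13.8 = 0.0708.
Ranked: small beetles > grasshoppers > caterpillars.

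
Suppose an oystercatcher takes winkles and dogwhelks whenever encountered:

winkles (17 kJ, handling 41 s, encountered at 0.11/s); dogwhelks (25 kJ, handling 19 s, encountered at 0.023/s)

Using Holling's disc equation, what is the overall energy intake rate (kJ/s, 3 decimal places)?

0.411 kJ/s

R = (0.11×17 + 0.023×25) / (1 + 0.11×41 + 0.023×19) = 2.445/5.947 = 0.4111 kJ/s.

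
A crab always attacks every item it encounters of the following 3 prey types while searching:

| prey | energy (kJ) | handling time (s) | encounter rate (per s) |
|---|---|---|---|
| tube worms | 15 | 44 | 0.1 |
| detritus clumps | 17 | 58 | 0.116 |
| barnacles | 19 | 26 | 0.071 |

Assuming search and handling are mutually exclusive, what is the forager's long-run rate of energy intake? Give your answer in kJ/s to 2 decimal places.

R = (0.1×15 + 0.116×17 + 0.071×19) / (1 + 0.1×44 + 0.116×58 + 0.071×26) = 4.821/13.97 = 0.345 kJ/s.

0.34 kJ/s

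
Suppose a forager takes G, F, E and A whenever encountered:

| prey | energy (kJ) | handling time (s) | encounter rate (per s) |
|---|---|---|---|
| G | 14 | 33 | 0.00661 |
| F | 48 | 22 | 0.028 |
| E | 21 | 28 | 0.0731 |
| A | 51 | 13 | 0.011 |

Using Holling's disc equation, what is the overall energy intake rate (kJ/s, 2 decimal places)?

0.88 kJ/s

Energy encountered per unit search time: 0.00661×14 + 0.028×48 + 0.0731×21 + 0.011×51 = 3.533 kJ/s.
Handling time per unit search time: 0.00661×33 + 0.028×22 + 0.0731×28 + 0.011×13 = 3.024.
Rate = 3.533/(1 + 3.024) = 0.8779 kJ/s.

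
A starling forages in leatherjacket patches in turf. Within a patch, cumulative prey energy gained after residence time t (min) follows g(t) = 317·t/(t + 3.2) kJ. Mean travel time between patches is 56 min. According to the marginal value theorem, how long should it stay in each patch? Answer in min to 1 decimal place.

13.4 min

By the marginal value theorem, leave when the instantaneous gain rate g'(t) equals the habitat-wide average g(t)/(T + t).
g'(t) = 317·3.2/(t + 3.2)². Setting 317·3.2/(t+3.2)² = 317t/[(t+3.2)(56+t)] gives 3.2(56+t) = t(t+3.2), so t² = 3.2×56 = 179.2.
t* = √179.2 = 13.39 min.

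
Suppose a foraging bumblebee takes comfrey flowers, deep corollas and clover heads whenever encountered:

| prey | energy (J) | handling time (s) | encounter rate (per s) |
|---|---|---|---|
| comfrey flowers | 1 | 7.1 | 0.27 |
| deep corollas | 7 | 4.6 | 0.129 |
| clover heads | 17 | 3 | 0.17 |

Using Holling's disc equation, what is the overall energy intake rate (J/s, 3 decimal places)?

1.011 J/s

R = Σλ_iE_i / (1 + Σλ_ih_i)
Numerator: 0.27×1 + 0.129×7 + 0.17×17 = 4.063
Denominator: 1 + 0.27×7.1 + 0.129×4.6 + 0.17×3 = 4.02
R = 4.063/4.02 = 1.011 J/s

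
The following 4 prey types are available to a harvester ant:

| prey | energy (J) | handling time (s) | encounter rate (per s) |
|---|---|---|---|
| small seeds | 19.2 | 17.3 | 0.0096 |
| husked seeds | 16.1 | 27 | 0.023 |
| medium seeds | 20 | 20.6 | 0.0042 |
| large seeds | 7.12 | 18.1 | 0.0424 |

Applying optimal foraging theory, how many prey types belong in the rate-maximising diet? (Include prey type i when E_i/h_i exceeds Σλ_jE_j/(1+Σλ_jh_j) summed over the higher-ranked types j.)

Profitabilities (E/h, J/s): small seeds 1.11, medium seeds 0.971, husked seeds 0.596, large seeds 0.393. Add prey in this order while the next type's profitability exceeds the intake rate on those already taken.
Rate on top 1: 0.1581. medium seeds: 0.971 > 0.1581 → include.
Rate on top 2: 0.2142. husked seeds: 0.596 > 0.2142 → include.
Rate on top 3: 0.3409. large seeds: 0.393 > 0.3409 → include.
Optimal diet: small seeds, medium seeds, husked seeds, large seeds — 4 of 4 types.

4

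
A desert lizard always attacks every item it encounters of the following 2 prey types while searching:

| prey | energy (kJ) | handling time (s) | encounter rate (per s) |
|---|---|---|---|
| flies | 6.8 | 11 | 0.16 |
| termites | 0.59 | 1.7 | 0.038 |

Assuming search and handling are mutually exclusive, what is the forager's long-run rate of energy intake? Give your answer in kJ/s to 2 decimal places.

0.39 kJ/s

Energy encountered per unit search time: 0.16×6.8 + 0.038×0.59 = 1.11 kJ/s.
Handling time per unit search time: 0.16×11 + 0.038×1.7 = 1.825.
Rate = 1.11/(1 + 1.825) = 0.3931 kJ/s.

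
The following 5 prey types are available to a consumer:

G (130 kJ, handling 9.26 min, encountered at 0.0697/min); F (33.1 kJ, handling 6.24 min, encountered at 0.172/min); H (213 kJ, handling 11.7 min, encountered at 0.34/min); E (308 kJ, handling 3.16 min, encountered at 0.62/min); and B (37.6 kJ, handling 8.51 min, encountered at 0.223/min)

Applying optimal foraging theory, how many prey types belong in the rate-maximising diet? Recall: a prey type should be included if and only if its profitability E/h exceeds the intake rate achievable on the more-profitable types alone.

Rank by E/h (kJ/min): E 97.5, H 18.2, G 14, F 5.3, B 4.42. Include each in turn until the next type's E/h falls below the running intake rate.
Rate on top 1: 64.53. H: 18.2 < 64.53 → exclude; stop.
Optimal diet: E — 1 of 5 types.

1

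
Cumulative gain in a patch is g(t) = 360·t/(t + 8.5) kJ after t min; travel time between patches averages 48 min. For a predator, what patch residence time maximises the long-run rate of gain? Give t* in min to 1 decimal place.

20.2 min

By the marginal value theorem, leave when the instantaneous gain rate g'(t) equals the habitat-wide average g(t)/(T + t).
g'(t) = 360·8.5/(t + 8.5)². Setting 360·8.5/(t+8.5)² = 360t/[(t+8.5)(48+t)] gives 8.5(48+t) = t(t+8.5), so t² = 8.5×48 = 408.
t* = √408 = 20.2 min.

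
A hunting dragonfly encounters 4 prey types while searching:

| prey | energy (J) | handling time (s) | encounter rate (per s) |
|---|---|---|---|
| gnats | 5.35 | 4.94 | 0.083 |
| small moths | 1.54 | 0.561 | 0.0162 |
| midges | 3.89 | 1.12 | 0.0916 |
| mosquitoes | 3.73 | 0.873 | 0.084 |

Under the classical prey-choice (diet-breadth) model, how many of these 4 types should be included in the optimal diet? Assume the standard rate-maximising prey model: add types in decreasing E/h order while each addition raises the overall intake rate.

E/h in descending order: mosquitoes 4.27, midges 3.47, small moths 2.75, gnats 1.08 J/s. The optimal diet is the largest prefix of this list for which every included type satisfies E_i/h_i > R on the types above it.
Rate on top 1: 0.2919. midges: 3.47 > 0.2919 → include.
Rate on top 2: 0.5695. small moths: 2.75 > 0.5695 → include.
Rate on top 3: 0.5861. gnats: 1.08 > 0.5861 → include.
Optimal diet: mosquitoes, midges, small moths, gnats — 4 of 4 types.

4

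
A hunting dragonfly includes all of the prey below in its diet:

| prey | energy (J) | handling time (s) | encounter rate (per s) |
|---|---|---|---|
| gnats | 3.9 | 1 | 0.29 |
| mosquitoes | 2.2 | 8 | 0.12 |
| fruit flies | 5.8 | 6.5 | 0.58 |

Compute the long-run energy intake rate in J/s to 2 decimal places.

0.79 J/s

R = Σλ_iE_i / (1 + Σλ_ih_i)
Numerator: 0.29×3.9 + 0.12×2.2 + 0.58×5.8 = 4.759
Denominator: 1 + 0.29×1 + 0.12×8 + 0.58×6.5 = 6.02
R = 4.759/6.02 = 0.7905 J/s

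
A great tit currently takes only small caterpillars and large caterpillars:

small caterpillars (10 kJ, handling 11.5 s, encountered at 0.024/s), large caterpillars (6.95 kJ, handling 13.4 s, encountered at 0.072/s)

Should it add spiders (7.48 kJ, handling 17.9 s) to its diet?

Yes

Intake rate on the current diet: R = (0.024×10 + 0.072×6.95) / (1 + 0.024×11.5 + 0.072×13.4) = 0.7404/2.241 = 0.3304 kJ/s.
spiders: E/h = 7.48/17.9 = 0.4179 kJ/s.
Since 0.4179 > R, including spiders increases the long-run rate.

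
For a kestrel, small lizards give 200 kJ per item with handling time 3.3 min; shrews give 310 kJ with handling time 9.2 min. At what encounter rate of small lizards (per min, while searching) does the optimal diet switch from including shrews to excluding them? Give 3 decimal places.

The zero-one rule: include shrews iff E₂/h₂ > λE₁/(1+λh₁). Equality gives the switch point.
λE₁h₂ = E₂ + λE₂h₁ ⇒ λ = E₂/(E₁h₂ − E₂h₁) = 310/(1840 − 1023) = 0.3794 per min.

0.379 per min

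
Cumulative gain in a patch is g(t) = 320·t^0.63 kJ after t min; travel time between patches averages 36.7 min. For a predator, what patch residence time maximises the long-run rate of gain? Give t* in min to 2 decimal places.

By the marginal value theorem, leave when the instantaneous gain rate g'(t) equals the habitat-wide average g(t)/(T + t).
g'(t) = 0.63·320·t^-0.37. Setting 0.63·320·t^-0.37 = 320·t^0.63/(36.7+t) gives 0.63(36.7+t) = t, so 0.37·t = 0.63×36.7.
t* = 0.63×36.7/0.37 = 62.49 min.

62.49 min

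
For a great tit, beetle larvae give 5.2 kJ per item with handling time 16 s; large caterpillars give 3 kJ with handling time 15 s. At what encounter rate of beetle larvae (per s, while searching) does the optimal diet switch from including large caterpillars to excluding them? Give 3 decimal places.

Drop large caterpillars once their profitability E₂/h₂ falls below the rate achievable on beetle larvae alone: E₂/h₂ = λE₁/(1 + λh₁).
Solve for λ: λE₁h₂ = E₂(1 + λh₁) → λ(E₁h₂ − E₂h₁) = E₂ → λ = E₂/(E₁h₂ − E₂h₁).
λ = 3/(5.2×15 − 3×16) = 3/30 = 0.1 per s.

0.100 per s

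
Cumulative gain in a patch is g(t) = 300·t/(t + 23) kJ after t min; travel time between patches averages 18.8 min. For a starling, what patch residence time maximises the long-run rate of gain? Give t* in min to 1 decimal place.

Maximise g(t)/(T+t): set derivative to zero → g'(t)(T+t) = g(t).
g'(t) = 300·23/(t + 23)². Setting 300·23/(t+23)² = 300t/[(t+23)(18.8+t)] gives 23(18.8+t) = t(t+23), so t² = 23×18.8 = 432.4.
t* = √432.4 = 20.79 min.

20.8 min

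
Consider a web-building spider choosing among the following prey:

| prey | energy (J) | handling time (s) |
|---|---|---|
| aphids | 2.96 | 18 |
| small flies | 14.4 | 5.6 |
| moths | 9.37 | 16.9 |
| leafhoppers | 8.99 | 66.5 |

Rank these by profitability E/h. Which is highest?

small flies

Profitability E/h (J/s): aphids = 2.96/18 = 0.164, small flies = 14.4/5.6 = 2.57, moths = 9.37/16.9 = 0.554, leafhoppers = 8.99/66.5 = 0.135.
Ranked: small flies > moths > aphids > leafhoppers.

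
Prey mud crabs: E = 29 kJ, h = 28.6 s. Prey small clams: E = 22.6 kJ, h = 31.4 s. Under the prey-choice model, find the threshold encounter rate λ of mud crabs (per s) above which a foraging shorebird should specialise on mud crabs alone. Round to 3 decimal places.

Drop small clams once their profitability E₂/h₂ falls below the rate achievable on mud crabs alone: E₂/h₂ = λE₁/(1 + λh₁).
Solve for λ: λE₁h₂ = E₂(1 + λh₁) → λ(E₁h₂ − E₂h₁) = E₂ → λ = E₂/(E₁h₂ − E₂h₁).
λ = 22.6/(29×31.4 − 22.6×28.6) = 22.6/264.2 = 0.08553 per s.

0.086 per s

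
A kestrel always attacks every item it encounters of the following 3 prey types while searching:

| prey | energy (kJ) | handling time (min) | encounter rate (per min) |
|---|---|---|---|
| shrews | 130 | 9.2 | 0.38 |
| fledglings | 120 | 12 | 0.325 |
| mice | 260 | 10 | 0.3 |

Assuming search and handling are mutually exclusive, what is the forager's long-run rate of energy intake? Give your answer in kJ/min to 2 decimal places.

Energy encountered per unit search time: 0.38×130 + 0.325×120 + 0.3×260 = 166.4 kJ/min.
Handling time per unit search time: 0.38×9.2 + 0.325×12 + 0.3×10 = 10.4.
Rate = 166.4/(1 + 10.4) = 14.6 kJ/min.

14.60 kJ/min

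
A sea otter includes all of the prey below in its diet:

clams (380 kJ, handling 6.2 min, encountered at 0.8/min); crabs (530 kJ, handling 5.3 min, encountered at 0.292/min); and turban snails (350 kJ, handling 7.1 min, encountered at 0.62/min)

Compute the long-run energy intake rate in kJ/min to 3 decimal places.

56.741 kJ/min

Energy encountered per unit search time: 0.8×380 + 0.292×530 + 0.62×350 = 675.8 kJ/min.
Handling time per unit search time: 0.8×6.2 + 0.292×5.3 + 0.62×7.1 = 10.91.
Rate = 675.8/(1 + 10.91) = 56.74 kJ/min.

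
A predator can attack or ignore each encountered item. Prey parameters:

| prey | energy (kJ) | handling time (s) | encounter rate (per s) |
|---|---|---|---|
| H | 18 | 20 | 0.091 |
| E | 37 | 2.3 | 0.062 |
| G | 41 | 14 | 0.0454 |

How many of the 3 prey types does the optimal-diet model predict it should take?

Profitabilities (E/h, kJ/s): E 16.1, G 2.93, H 0.9. Add prey in this order while the next type's profitability exceeds the intake rate on those already taken.
Rate on top 1: 2.008. G: 2.93 > 2.008 → include.
Rate on top 2: 2.337. H: 0.9 < 2.337 → exclude; stop.
Optimal diet: E, G — 2 of 3 types.

2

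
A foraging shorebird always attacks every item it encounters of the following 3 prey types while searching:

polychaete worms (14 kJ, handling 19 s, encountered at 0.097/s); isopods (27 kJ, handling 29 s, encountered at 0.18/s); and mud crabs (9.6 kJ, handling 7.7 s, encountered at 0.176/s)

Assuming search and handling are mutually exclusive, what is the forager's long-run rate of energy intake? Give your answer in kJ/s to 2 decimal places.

R = Σλ_iE_i / (1 + Σλ_ih_i)
Numerator: 0.097×14 + 0.18×27 + 0.176×9.6 = 7.908
Denominator: 1 + 0.097×19 + 0.18×29 + 0.176×7.7 = 9.418
R = 7.908/9.418 = 0.8396 kJ/s

0.84 kJ/s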